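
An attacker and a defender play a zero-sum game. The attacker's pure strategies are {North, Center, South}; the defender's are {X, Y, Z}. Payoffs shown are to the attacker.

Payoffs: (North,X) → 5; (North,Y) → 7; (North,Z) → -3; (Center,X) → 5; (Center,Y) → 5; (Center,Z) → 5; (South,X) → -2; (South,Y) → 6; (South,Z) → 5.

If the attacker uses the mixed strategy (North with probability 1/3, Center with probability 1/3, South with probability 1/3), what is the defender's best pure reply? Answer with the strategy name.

If the defender plays X, the attacker's expected payoff is (1/3)·5 + (1/3)·5 + (1/3)·(-2) = 8/3.
If the defender plays Y, the attacker's expected payoff is (1/3)·7 + (1/3)·5 + (1/3)·6 = 6.
If the defender plays Z, the attacker's expected payoff is (1/3)·(-3) + (1/3)·5 + (1/3)·5 = 7/3.
The defender minimizes the attacker's payoff; the smallest is 7/3, so the best response is Z.

Z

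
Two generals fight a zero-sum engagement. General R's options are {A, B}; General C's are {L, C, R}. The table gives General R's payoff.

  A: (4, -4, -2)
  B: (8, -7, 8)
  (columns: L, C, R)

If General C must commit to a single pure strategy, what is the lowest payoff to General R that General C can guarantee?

-4

Column maxima: L → 8, C → -4, R → 8.
The smallest of these is -4.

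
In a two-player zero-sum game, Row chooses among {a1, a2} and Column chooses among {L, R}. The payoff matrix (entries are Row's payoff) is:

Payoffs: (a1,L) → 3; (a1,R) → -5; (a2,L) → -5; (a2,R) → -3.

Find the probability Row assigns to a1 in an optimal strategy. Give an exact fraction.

1/5

Row minima: a1 → -5, a2 → -5; maximin = -5.
Column maxima: L → 3, R → -3; minimax = -3.
-5 ≠ -3, so there is no saddle point; optimal play is mixed.
Let Row play a1 with probability p. Expected payoff against L: 3p + (-5)(1−p) = 8p − 5; against R: (-5)p + (-3)(1−p) = −2p − 3.
Setting these equal: 8p − 5 = −2p − 3 ⇒ 10p = 2 ⇒ p = 1/5, and the value is (8)·(1/5) − 5 = -17/5.
For Column: with q = P(L), equating a1's and a2's payoffs gives 8q − 5 = −2q − 3 ⇒ q = 1/5.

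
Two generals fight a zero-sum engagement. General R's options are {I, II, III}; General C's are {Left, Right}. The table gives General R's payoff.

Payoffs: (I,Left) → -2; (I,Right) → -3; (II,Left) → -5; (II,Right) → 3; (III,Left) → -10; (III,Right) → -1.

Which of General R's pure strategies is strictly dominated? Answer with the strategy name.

III

II gives a strictly higher payoff than III against every column: -5 > -10, 3 > -1.
So III is strictly dominated and General R never plays it.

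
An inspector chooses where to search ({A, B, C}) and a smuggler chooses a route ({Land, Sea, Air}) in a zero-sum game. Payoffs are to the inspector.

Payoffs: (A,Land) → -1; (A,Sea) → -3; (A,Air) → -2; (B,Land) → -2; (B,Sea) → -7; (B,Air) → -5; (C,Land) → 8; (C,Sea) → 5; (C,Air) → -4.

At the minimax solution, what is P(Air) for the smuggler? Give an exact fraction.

Row minima: A → -3, B → -7, C → -4; maximin = -3.
Column maxima: Land → 8, Sea → 5, Air → -2; minimax = -2.
-3 ≠ -2, so there is no saddle point; optimal play is mixed.
B is strictly dominated by A, so the inspector never plays it.
Land is strictly dominated by Sea (it gives the inspector strictly more in every row), so the smuggler never plays it.
On the remaining 2×2 (A, C vs Sea, Air):
Let the inspector play A with probability p. Expected payoff against Sea: (-3)p + 5(1−p) = −8p + 5; against Air: (-2)p + (-4)(1−p) = 2p − 4.
Setting these equal: −8p + 5 = 2p − 4 ⇒ −10p = -9 ⇒ p = 9/10, and the value is (-8)·(9/10) + 5 = -11/5.
For the smuggler: with q = P(Sea), equating A's and C's payoffs gives −q − 2 = 9q − 4 ⇒ q = 1/5.

4/5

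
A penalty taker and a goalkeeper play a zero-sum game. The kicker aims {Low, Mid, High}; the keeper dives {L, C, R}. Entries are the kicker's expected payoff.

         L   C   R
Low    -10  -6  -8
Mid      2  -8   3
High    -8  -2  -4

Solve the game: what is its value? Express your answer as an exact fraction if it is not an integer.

Row minima: Low → -10, Mid → -8, High → -8; maximin = -8.
Column maxima: L → 2, C → -2, R → 3; minimax = -2.
-8 ≠ -2, so there is no saddle point; optimal play is mixed.
Low is strictly dominated by High, so the kicker never plays it.
R is strictly dominated by L (it gives the kicker strictly more in every row), so the keeper never plays it.
On the remaining 2×2 (Mid, High vs L, C):
Let the kicker play Mid with probability p. Expected payoff against L: 2p + (-8)(1−p) = 10p − 8; against C: (-8)p + (-2)(1−p) = −6p − 2.
Setting these equal: 10p − 8 = −6p − 2 ⇒ 16p = 6 ⇒ p = 3/8, and the value is (10)·(3/8) − 8 = -17/4.
For the keeper: with q = P(L), equating Mid's and High's payoffs gives 10q − 8 = −6q − 2 ⇒ q = 3/8.

-17/4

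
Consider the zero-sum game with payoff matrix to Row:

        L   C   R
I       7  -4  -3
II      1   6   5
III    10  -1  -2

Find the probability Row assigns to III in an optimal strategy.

1/4

Row minima: I → -4, II → 1, III → -2; maximin = 1.
Column maxima: L → 10, C → 6, R → 5; minimax = 5.
1 ≠ 5, so there is no saddle point; optimal play is mixed.
I is strictly dominated by III, so Row never plays it.
With I eliminated, C is strictly dominated by R (it gives Row strictly more in every remaining row), so Column never plays it.
On the remaining 2×2 (II, III vs L, R):
Let Row play II with probability p. Expected payoff against L: 1p + 10(1−p) = −9p + 10; against R: 5p + (-2)(1−p) = 7p − 2.
Setting these equal: −9p + 10 = 7p − 2 ⇒ −16p = -12 ⇒ p = 3/4, and the value is (-9)·(3/4) + 10 = 13/4.
For Column: with q = P(L), equating II's and III's payoffs gives −4q + 5 = 12q − 2 ⇒ q = 7/16.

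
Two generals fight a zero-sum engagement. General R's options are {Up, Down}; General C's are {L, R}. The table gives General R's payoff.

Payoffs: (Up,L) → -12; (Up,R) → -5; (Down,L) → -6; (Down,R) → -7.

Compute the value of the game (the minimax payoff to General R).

Row minima: Up → -12, Down → -7; maximin = -7.
Column maxima: L → -6, R → -5; minimax = -6.
-7 ≠ -6, so there is no saddle point; optimal play is mixed.
Let General R play Up with probability p. Expected payoff against L: (-12)p + (-6)(1−p) = −6p − 6; against R: (-5)p + (-7)(1−p) = 2p − 7.
Setting these equal: −6p − 6 = 2p − 7 ⇒ −8p = -1 ⇒ p = 1/8, and the value is (-6)·(1/8) − 6 = -27/4.
For General C: with q = P(L), equating Up's and Down's payoffs gives −7q − 5 = q − 7 ⇒ q = 1/4.

-27/4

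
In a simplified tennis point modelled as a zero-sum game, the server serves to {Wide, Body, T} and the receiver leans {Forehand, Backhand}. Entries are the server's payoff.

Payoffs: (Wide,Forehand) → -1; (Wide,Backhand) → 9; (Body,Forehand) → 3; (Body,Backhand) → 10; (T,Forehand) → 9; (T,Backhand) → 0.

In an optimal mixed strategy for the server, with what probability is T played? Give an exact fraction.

Row minima: Wide → -1, Body → 3, T → 0; maximin = 3.
Column maxima: Forehand → 9, Backhand → 10; minimax = 9.
3 ≠ 9, so there is no saddle point; optimal play is mixed.
Wide is strictly dominated by Body, so the server never plays it.
On the remaining 2×2 (Body, T vs Forehand, Backhand):
Let the server play Body with probability p. Expected payoff against Forehand: 3p + 9(1−p) = −6p + 9; against Backhand: 10p + 0(1−p) = 10p.
Setting these equal: −6p + 9 = 10p ⇒ −16p = -9 ⇒ p = 9/16, and the value is (-6)·(9/16) + 9 = 45/8.
For the receiver: with q = P(Forehand), equating Body's and T's payoffs gives −7q + 10 = 9q ⇒ q = 5/8.

7/16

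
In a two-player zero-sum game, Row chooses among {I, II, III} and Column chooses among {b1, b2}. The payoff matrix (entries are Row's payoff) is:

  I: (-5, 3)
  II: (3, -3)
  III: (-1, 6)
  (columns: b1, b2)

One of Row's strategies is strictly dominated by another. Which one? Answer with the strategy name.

I

III gives a strictly higher payoff than I against every column: -1 > -5, 6 > 3.
So I is strictly dominated and Row never plays it.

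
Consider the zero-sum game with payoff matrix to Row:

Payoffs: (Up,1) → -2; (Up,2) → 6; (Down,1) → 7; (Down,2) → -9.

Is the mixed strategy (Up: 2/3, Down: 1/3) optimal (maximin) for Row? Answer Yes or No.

Yes

Against 1 this mix gives (2/3)·(-2) + (1/3)·7 = 1.
Against 2 this mix gives (2/3)·6 + (1/3)·(-9) = 1.
All of Column's active replies (1, 2) yield 1, and no column does worse for Row. The mix makes Column indifferent and guarantees 1, so it is optimal.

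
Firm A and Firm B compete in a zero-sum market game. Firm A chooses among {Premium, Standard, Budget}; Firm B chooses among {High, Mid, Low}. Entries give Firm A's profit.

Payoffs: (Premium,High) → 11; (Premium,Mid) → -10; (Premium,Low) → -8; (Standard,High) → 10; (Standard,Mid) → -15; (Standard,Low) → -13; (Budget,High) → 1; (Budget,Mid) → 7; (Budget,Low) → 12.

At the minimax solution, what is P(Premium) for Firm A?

2/9

Row minima: Premium → -10, Standard → -15, Budget → 1; maximin = 1.
Column maxima: High → 11, Mid → 7, Low → 12; minimax = 7.
1 ≠ 7, so there is no saddle point; optimal play is mixed.
Standard is strictly dominated by Premium, so Firm A never plays it.
Low is strictly dominated by Mid (it gives Firm A strictly more in every row), so Firm B never plays it.
On the remaining 2×2 (Premium, Budget vs High, Mid):
Let Firm A play Premium with probability p. Expected payoff against High: 11p + 1(1−p) = 10p + 1; against Mid: (-10)p + 7(1−p) = −17p + 7.
Setting these equal: 10p + 1 = −17p + 7 ⇒ 27p = 6 ⇒ p = 2/9, and the value is (10)·(2/9) + 1 = 29/9.
For Firm B: with q = P(High), equating Premium's and Budget's payoffs gives 21q − 10 = −6q + 7 ⇒ q = 17/27.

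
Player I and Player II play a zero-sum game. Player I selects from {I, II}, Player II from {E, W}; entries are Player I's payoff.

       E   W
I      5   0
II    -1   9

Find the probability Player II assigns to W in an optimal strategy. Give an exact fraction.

2/5

Row minima: I → 0, II → -1; maximin = 0.
Column maxima: E → 5, W → 9; minimax = 5.
0 ≠ 5, so there is no saddle point; optimal play is mixed.
Let Player I play I with probability p. Expected payoff against E: 5p + (-1)(1−p) = 6p − 1; against W: 0p + 9(1−p) = −9p + 9.
Setting these equal: 6p − 1 = −9p + 9 ⇒ 15p = 10 ⇒ p = 2/3, and the value is (6)·(2/3) − 1 = 3.
For Player II: with q = P(E), equating I's and II's payoffs gives 5q = −10q + 9 ⇒ q = 3/5.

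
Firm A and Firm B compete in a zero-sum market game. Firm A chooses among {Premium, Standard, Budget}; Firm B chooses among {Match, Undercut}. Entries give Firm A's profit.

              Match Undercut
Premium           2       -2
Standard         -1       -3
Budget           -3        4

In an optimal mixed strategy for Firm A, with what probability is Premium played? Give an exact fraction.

Row minima: Premium → -2, Standard → -3, Budget → -3; maximin = -2.
Column maxima: Match → 2, Undercut → 4; minimax = 2.
-2 ≠ 2, so there is no saddle point; optimal play is mixed.
Standard is strictly dominated by Premium, so Firm A never plays it.
On the remaining 2×2 (Premium, Budget vs Match, Undercut):
Let Firm A play Premium with probability p. Expected payoff against Match: 2p + (-3)(1−p) = 5p − 3; against Undercut: (-2)p + 4(1−p) = −6p + 4.
Setting these equal: 5p − 3 = −6p + 4 ⇒ 11p = 7 ⇒ p = 7/11, and the value is (5)·(7/11) − 3 = 2/11.
For Firm B: with q = P(Match), equating Premium's and Budget's payoffs gives 4q − 2 = −7q + 4 ⇒ q = 6/11.

7/11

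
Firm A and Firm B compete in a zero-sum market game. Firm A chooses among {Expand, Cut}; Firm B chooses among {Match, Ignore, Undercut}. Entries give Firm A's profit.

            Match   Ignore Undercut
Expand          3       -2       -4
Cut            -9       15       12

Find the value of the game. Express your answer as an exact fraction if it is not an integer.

0

Row minima: Expand → -4, Cut → -9; maximin = -4.
Column maxima: Match → 3, Ignore → 15, Undercut → 12; minimax = 3.
-4 ≠ 3, so there is no saddle point; optimal play is mixed.
Ignore is strictly dominated by Undercut (it gives Firm A strictly more in every row), so Firm B never plays it.
On the remaining 2×2 (Expand, Cut vs Match, Undercut):
Let Firm A play Expand with probability p. Expected payoff against Match: 3p + (-9)(1−p) = 12p − 9; against Undercut: (-4)p + 12(1−p) = −16p + 12.
Setting these equal: 12p − 9 = −16p + 12 ⇒ 28p = 21 ⇒ p = 3/4, and the value is (12)·(3/4) − 9 = 0.
For Firm B: with q = P(Match), equating Expand's and Cut's payoffs gives 7q − 4 = −21q + 12 ⇒ q = 4/7.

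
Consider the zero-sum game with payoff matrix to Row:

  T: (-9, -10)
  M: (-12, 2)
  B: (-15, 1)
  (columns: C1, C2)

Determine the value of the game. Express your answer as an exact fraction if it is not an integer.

-46/5

Row minima: T → -10, M → -12, B → -15; maximin = -10.
Column maxima: C1 → -9, C2 → 2; minimax = -9.
-10 ≠ -9, so there is no saddle point; optimal play is mixed.
B is strictly dominated by M, so Row never plays it.
On the remaining 2×2 (T, M vs C1, C2):
Let Row play T with probability p. Expected payoff against C1: (-9)p + (-12)(1−p) = 3p − 12; against C2: (-10)p + 2(1−p) = −12p + 2.
Setting these equal: 3p − 12 = −12p + 2 ⇒ 15p = 14 ⇒ p = 14/15, and the value is (3)·(14/15) − 12 = -46/5.
For Column: with q = P(C1), equating T's and M's payoffs gives q − 10 = −14q + 2 ⇒ q = 4/5.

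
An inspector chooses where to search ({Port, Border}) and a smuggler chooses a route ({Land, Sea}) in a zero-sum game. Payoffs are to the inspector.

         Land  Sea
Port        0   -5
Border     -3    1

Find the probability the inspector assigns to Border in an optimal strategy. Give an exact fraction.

5/9

Row minima: Port → -5, Border → -3; maximin = -3.
Column maxima: Land → 0, Sea → 1; minimax = 0.
-3 ≠ 0, so there is no saddle point; optimal play is mixed.
Let the inspector play Port with probability p. Expected payoff against Land: 0p + (-3)(1−p) = 3p − 3; against Sea: (-5)p + 1(1−p) = −6p + 1.
Setting these equal: 3p − 3 = −6p + 1 ⇒ 9p = 4 ⇒ p = 4/9, and the value is (3)·(4/9) − 3 = -5/3.
For the smuggler: with q = P(Land), equating Port's and Border's payoffs gives 5q − 5 = −4q + 1 ⇒ q = 2/3.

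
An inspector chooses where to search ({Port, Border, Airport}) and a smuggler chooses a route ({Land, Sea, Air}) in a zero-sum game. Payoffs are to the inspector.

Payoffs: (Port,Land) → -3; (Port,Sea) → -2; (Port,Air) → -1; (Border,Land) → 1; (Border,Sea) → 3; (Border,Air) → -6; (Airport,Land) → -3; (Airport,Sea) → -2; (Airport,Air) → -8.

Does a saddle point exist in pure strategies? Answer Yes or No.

Row minima: Port → -3, Border → -6, Airport → -8; maximin = -3.
Column maxima: Land → 1, Sea → 3, Air → -1; minimax = -1.
-3 ≠ -1, so no pure-strategy equilibrium exists.

No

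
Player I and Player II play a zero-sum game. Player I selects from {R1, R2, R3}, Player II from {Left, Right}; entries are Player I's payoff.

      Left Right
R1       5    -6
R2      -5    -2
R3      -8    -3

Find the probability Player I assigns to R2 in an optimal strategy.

Row minima: R1 → -6, R2 → -5, R3 → -8; maximin = -5.
Column maxima: Left → 5, Right → -2; minimax = -2.
-5 ≠ -2, so there is no saddle point; optimal play is mixed.
R3 is strictly dominated by R2, so Player I never plays it.
On the remaining 2×2 (R1, R2 vs Left, Right):
Let Player I play R1 with probability p. Expected payoff against Left: 5p + (-5)(1−p) = 10p − 5; against Right: (-6)p + (-2)(1−p) = −4p − 2.
Setting these equal: 10p − 5 = −4p − 2 ⇒ 14p = 3 ⇒ p = 3/14, and the value is (10)·(3/14) − 5 = -20/7.
For Player II: with q = P(Left), equating R1's and R2's payoffs gives 11q − 6 = −3q − 2 ⇒ q = 2/7.

11/14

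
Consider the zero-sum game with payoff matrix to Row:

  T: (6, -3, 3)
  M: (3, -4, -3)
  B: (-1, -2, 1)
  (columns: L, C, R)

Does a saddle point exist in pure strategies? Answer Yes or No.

Row minima: T → -3, M → -4, B → -2; maximin = -2.
Column maxima: L → 6, C → -2, R → 3; minimax = -2.
maximin = minimax = -2, so a saddle point exists.

Yes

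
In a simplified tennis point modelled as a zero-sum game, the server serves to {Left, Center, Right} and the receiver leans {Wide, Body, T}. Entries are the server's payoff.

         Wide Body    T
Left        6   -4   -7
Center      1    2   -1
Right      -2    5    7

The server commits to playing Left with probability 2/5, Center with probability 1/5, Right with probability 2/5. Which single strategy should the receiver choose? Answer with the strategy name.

If the receiver plays Wide, the server's expected payoff is (2/5)·6 + (1/5)·1 + (2/5)·(-2) = 9/5.
If the receiver plays Body, the server's expected payoff is (2/5)·(-4) + (1/5)·2 + (2/5)·5 = 4/5.
If the receiver plays T, the server's expected payoff is (2/5)·(-7) + (1/5)·(-1) + (2/5)·7 = -1/5.
The receiver minimizes the server's payoff; the smallest is -1/5, so the best response is T.

T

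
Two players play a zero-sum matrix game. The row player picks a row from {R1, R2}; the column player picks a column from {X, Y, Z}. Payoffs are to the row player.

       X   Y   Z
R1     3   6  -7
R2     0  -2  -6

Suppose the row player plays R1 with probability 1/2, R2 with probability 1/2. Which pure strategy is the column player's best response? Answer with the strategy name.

Z

If the column player plays X, the row player's expected payoff is (1/2)·3 + (1/2)·0 = 3/2.
If the column player plays Y, the row player's expected payoff is (1/2)·6 + (1/2)·(-2) = 2.
If the column player plays Z, the row player's expected payoff is (1/2)·(-7) + (1/2)·(-6) = -13/2.
The column player minimizes the row player's payoff; the smallest is -13/2, so the best response is Z.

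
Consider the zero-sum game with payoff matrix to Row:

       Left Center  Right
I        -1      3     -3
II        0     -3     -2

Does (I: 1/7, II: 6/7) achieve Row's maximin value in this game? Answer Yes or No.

Against Left this mix gives (1/7)·(-1) + (6/7)·0 = -1/7.
Against Center this mix gives (1/7)·3 + (6/7)·(-3) = -15/7.
Against Right this mix gives (1/7)·(-3) + (6/7)·(-2) = -15/7.
All of Column's active replies (Center, Right) yield -15/7, and no column does worse for Row. The mix makes Column indifferent and guarantees -15/7, so it is optimal.

Yes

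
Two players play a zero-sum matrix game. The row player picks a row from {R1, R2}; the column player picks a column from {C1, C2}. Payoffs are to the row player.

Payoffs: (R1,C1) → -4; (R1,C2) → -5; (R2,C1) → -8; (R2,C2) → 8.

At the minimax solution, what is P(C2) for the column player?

4/17

Row minima: R1 → -5, R2 → -8; maximin = -5.
Column maxima: C1 → -4, C2 → 8; minimax = -4.
-5 ≠ -4, so there is no saddle point; optimal play is mixed.
Let the row player play R1 with probability p. Expected payoff against C1: (-4)p + (-8)(1−p) = 4p − 8; against C2: (-5)p + 8(1−p) = −13p + 8.
Setting these equal: 4p − 8 = −13p + 8 ⇒ 17p = 16 ⇒ p = 16/17, and the value is (4)·(16/17) − 8 = -72/17.
For the column player: with q = P(C1), equating R1's and R2's payoffs gives q − 5 = −16q + 8 ⇒ q = 13/17.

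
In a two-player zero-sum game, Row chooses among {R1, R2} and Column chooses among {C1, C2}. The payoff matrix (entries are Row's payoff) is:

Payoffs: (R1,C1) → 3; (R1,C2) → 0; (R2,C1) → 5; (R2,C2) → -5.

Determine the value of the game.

Row minima: R1 → 0, R2 → -5; maximin = 0.
Column maxima: C1 → 5, C2 → 0; minimax = 0.
Since maximin = minimax = 0, there is a saddle point and the value is 0.

0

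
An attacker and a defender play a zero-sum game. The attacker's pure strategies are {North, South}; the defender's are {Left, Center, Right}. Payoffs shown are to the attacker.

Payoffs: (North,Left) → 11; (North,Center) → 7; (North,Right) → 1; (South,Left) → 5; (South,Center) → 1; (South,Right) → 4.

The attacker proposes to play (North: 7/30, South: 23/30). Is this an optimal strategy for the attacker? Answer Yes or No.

No

Against Left this mix gives (7/30)·11 + (23/30)·5 = 32/5.
Against Center this mix gives (7/30)·7 + (23/30)·1 = 12/5.
Against Right this mix gives (7/30)·1 + (23/30)·4 = 33/10.
The defender will play Center, holding the attacker to 12/5. Shifting weight toward the row that does better against Center would raise this floor (the equalizing mix achieves 3 against both Center and Right), so the proposed strategy is not optimal.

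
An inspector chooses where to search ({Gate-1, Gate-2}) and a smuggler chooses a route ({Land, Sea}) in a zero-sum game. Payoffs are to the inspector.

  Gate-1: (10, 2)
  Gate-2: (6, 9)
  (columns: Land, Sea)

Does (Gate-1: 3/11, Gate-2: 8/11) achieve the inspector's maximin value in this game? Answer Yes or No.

Yes

Against Land this mix gives (3/11)·10 + (8/11)·6 = 78/11.
Against Sea this mix gives (3/11)·2 + (8/11)·9 = 78/11.
All of the smuggler's active replies (Land, Sea) yield 78/11, and no column does worse for the inspector. The mix makes the smuggler indifferent and guarantees 78/11, so it is optimal.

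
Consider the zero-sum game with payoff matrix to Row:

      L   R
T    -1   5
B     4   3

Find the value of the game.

Row minima: T → -1, B → 3; maximin = 3.
Column maxima: L → 4, R → 5; minimax = 4.
3 ≠ 4, so there is no saddle point; optimal play is mixed.
Let Row play T with probability p. Expected payoff against L: (-1)p + 4(1−p) = −5p + 4; against R: 5p + 3(1−p) = 2p + 3.
Setting these equal: −5p + 4 = 2p + 3 ⇒ −7p = -1 ⇒ p = 1/7, and the value is (-5)·(1/7) + 4 = 23/7.
For Column: with q = P(L), equating T's and B's payoffs gives −6q + 5 = q + 3 ⇒ q = 2/7.

23/7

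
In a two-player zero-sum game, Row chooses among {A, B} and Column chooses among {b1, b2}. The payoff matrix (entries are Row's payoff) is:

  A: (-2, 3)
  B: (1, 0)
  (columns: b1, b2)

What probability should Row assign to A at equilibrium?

1/6

Row minima: A → -2, B → 0; maximin = 0.
Column maxima: b1 → 1, b2 → 3; minimax = 1.
0 ≠ 1, so there is no saddle point; optimal play is mixed.
Let Row play A with probability p. Expected payoff against b1: (-2)p + 1(1−p) = −3p + 1; against b2: 3p + 0(1−p) = 3p.
Setting these equal: −3p + 1 = 3p ⇒ −6p = -1 ⇒ p = 1/6, and the value is (-3)·(1/6) + 1 = 1/2.
For Column: with q = P(b1), equating A's and B's payoffs gives −5q + 3 = q ⇒ q = 1/2.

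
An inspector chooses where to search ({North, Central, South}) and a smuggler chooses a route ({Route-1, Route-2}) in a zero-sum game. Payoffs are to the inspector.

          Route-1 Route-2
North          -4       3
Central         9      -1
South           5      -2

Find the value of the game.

23/17

Row minima: North → -4, Central → -1, South → -2; maximin = -1.
Column maxima: Route-1 → 9, Route-2 → 3; minimax = 3.
-1 ≠ 3, so there is no saddle point; optimal play is mixed.
South is strictly dominated by Central, so the inspector never plays it.
On the remaining 2×2 (North, Central vs Route-1, Route-2):
Let the inspector play North with probability p. Expected payoff against Route-1: (-4)p + 9(1−p) = −13p + 9; against Route-2: 3p + (-1)(1−p) = 4p − 1.
Setting these equal: −13p + 9 = 4p − 1 ⇒ −17p = -10 ⇒ p = 10/17, and the value is (-13)·(10/17) + 9 = 23/17.
For the smuggler: with q = P(Route-1), equating North's and Central's payoffs gives −7q + 3 = 10q − 1 ⇒ q = 4/17.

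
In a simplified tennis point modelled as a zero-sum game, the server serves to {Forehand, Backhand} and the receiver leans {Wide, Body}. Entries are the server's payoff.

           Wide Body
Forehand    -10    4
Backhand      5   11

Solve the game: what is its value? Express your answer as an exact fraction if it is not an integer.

5

Row minima: Forehand → -10, Backhand → 5; maximin = 5.
Column maxima: Wide → 5, Body → 11; minimax = 5.
Since maximin = minimax = 5, there is a saddle point and the value is 5.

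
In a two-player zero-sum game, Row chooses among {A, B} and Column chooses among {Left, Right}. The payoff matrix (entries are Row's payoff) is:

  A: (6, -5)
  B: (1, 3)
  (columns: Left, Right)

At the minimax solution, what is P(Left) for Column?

8/13

Row minima: A → -5, B → 1; maximin = 1.
Column maxima: Left → 6, Right → 3; minimax = 3.
1 ≠ 3, so there is no saddle point; optimal play is mixed.
Let Row play A with probability p. Expected payoff against Left: 6p + 1(1−p) = 5p + 1; against Right: (-5)p + 3(1−p) = −8p + 3.
Setting these equal: 5p + 1 = −8p + 3 ⇒ 13p = 2 ⇒ p = 2/13, and the value is (5)·(2/13) + 1 = 23/13.
For Column: with q = P(Left), equating A's and B's payoffs gives 11q − 5 = −2q + 3 ⇒ q = 8/13.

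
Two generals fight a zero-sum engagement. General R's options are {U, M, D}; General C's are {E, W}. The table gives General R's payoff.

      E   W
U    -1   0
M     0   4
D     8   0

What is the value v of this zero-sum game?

Row minima: U → -1, M → 0, D → 0; maximin = 0.
Column maxima: E → 8, W → 4; minimax = 4.
0 ≠ 4, so there is no saddle point; optimal play is mixed.
U is strictly dominated by M, so General R never plays it.
On the remaining 2×2 (M, D vs E, W):
Let General R play M with probability p. Expected payoff against E: 0p + 8(1−p) = −8p + 8; against W: 4p + 0(1−p) = 4p.
Setting these equal: −8p + 8 = 4p ⇒ −12p = -8 ⇒ p = 2/3, and the value is (-8)·(2/3) + 8 = 8/3.
For General C: with q = P(E), equating M's and D's payoffs gives −4q + 4 = 8q ⇒ q = 1/3.

8/3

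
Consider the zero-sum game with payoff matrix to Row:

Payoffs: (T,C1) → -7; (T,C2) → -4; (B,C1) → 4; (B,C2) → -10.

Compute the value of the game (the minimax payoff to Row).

Row minima: T → -7, B → -10; maximin = -7.
Column maxima: C1 → 4, C2 → -4; minimax = -4.
-7 ≠ -4, so there is no saddle point; optimal play is mixed.
Let Row play T with probability p. Expected payoff against C1: (-7)p + 4(1−p) = −11p + 4; against C2: (-4)p + (-10)(1−p) = 6p − 10.
Setting these equal: −11p + 4 = 6p − 10 ⇒ −17p = -14 ⇒ p = 14/17, and the value is (-11)·(14/17) + 4 = -86/17.
For Column: with q = P(C1), equating T's and B's payoffs gives −3q − 4 = 14q − 10 ⇒ q = 6/17.

-86/17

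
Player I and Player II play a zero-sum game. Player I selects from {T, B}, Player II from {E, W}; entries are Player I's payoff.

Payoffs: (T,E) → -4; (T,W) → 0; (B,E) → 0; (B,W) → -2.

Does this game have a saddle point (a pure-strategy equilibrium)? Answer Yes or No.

Row minima: T → -4, B → -2; maximin = -2.
Column maxima: E → 0, W → 0; minimax = 0.
-2 ≠ 0, so no pure-strategy equilibrium exists.

No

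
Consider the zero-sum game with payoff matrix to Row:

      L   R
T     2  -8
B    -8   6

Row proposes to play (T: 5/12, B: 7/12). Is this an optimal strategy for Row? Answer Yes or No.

Against L this mix gives (5/12)·2 + (7/12)·(-8) = -23/6.
Against R this mix gives (5/12)·(-8) + (7/12)·6 = 1/6.
Column will play L, holding Row to -23/6. Shifting weight toward the row that does better against L would raise this floor (the equalizing mix achieves -13/6 against both L and R), so the proposed strategy is not optimal.

No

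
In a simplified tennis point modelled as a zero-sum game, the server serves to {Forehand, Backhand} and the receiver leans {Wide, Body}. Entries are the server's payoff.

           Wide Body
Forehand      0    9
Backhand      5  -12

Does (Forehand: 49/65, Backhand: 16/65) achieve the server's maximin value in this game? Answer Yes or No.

Against Wide this mix gives (49/65)·0 + (16/65)·5 = 16/13.
Against Body this mix gives (49/65)·9 + (16/65)·(-12) = 249/65.
The receiver will play Wide, holding the server to 16/13. Shifting weight toward the row that does better against Wide would raise this floor (the equalizing mix achieves 45/26 against both Wide and Body), so the proposed strategy is not optimal.

No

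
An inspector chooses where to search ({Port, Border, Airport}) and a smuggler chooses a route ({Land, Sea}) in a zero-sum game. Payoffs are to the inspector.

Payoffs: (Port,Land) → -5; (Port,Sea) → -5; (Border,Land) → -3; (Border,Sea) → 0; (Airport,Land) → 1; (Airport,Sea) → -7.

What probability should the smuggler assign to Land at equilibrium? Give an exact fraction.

Row minima: Port → -5, Border → -3, Airport → -7; maximin = -3.
Column maxima: Land → 1, Sea → 0; minimax = 0.
-3 ≠ 0, so there is no saddle point; optimal play is mixed.
Port is strictly dominated by Border, so the inspector never plays it.
On the remaining 2×2 (Border, Airport vs Land, Sea):
Let the inspector play Border with probability p. Expected payoff against Land: (-3)p + 1(1−p) = −4p + 1; against Sea: 0p + (-7)(1−p) = 7p − 7.
Setting these equal: −4p + 1 = 7p − 7 ⇒ −11p = -8 ⇒ p = 8/11, and the value is (-4)·(8/11) + 1 = -21/11.
For the smuggler: with q = P(Land), equating Border's and Airport's payoffs gives −3q = 8q − 7 ⇒ q = 7/11.

7/11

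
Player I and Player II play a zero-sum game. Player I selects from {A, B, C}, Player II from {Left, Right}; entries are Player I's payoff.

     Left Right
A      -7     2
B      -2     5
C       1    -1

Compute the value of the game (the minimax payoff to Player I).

1/3

Row minima: A → -7, B → -2, C → -1; maximin = -1.
Column maxima: Left → 1, Right → 5; minimax = 1.
-1 ≠ 1, so there is no saddle point; optimal play is mixed.
A is strictly dominated by B, so Player I never plays it.
On the remaining 2×2 (B, C vs Left, Right):
Let Player I play B with probability p. Expected payoff against Left: (-2)p + 1(1−p) = −3p + 1; against Right: 5p + (-1)(1−p) = 6p − 1.
Setting these equal: −3p + 1 = 6p − 1 ⇒ −9p = -2 ⇒ p = 2/9, and the value is (-3)·(2/9) + 1 = 1/3.
For Player II: with q = P(Left), equating B's and C's payoffs gives −7q + 5 = 2q − 1 ⇒ q = 2/3.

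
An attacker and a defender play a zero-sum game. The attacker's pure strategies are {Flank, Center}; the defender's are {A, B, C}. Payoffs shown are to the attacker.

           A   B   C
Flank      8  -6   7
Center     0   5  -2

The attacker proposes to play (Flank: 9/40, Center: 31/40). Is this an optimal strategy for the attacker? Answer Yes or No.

No

Against A this mix gives (9/40)·8 + (31/40)·0 = 9/5.
Against B this mix gives (9/40)·(-6) + (31/40)·5 = 101/40.
Against C this mix gives (9/40)·7 + (31/40)·(-2) = 1/40.
The defender will play C, holding the attacker to 1/40. Shifting weight toward the row that does better against C would raise this floor (the equalizing mix achieves 23/20 against both C and B), so the proposed strategy is not optimal.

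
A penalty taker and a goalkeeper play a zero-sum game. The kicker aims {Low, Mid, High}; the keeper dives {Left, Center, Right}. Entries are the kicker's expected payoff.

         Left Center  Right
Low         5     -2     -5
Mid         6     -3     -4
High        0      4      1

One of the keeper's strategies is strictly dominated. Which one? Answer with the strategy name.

Right holds the kicker's payoff strictly below Center in every row: -5 < -2, -4 < -3, 1 < 4.
So Center is strictly dominated for the keeper.

Center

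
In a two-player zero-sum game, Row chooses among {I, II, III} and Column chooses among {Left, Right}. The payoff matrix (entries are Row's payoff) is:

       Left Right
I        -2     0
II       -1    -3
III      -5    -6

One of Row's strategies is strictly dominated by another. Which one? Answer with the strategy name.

III

I gives a strictly higher payoff than III against every column: -2 > -5, 0 > -6.
So III is strictly dominated and Row never plays it.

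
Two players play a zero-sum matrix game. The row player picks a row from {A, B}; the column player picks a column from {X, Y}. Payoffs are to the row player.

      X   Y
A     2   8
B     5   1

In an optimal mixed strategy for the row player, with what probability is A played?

2/5

Row minima: A → 2, B → 1; maximin = 2.
Column maxima: X → 5, Y → 8; minimax = 5.
2 ≠ 5, so there is no saddle point; optimal play is mixed.
Let the row player play A with probability p. Expected payoff against X: 2p + 5(1−p) = −3p + 5; against Y: 8p + 1(1−p) = 7p + 1.
Setting these equal: −3p + 5 = 7p + 1 ⇒ −10p = -4 ⇒ p = 2/5, and the value is (-3)·(2/5) + 5 = 19/5.
For the column player: with q = P(X), equating A's and B's payoffs gives −6q + 8 = 4q + 1 ⇒ q = 7/10.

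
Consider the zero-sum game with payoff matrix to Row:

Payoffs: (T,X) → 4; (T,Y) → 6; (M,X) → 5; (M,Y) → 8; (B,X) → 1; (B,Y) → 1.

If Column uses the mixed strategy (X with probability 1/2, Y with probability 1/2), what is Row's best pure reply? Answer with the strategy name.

M

Expected payoff of T: (1/2)·4 + (1/2)·6 = 5.
Expected payoff of M: (1/2)·5 + (1/2)·8 = 13/2.
Expected payoff of B: (1/2)·1 + (1/2)·1 = 1.
The largest is 13/2, so Row's best response is M.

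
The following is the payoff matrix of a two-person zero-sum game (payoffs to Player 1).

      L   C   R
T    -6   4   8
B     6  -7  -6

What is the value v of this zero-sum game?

Row minima: T → -6, B → -7; maximin = -6.
Column maxima: L → 6, C → 4, R → 8; minimax = 4.
-6 ≠ 4, so there is no saddle point; optimal play is mixed.
R is strictly dominated by C (it gives Player 1 strictly more in every row), so Player 2 never plays it.
On the remaining 2×2 (T, B vs L, C):
Let Player 1 play T with probability p. Expected payoff against L: (-6)p + 6(1−p) = −12p + 6; against C: 4p + (-7)(1−p) = 11p − 7.
Setting these equal: −12p + 6 = 11p − 7 ⇒ −23p = -13 ⇒ p = 13/23, and the value is (-12)·(13/23) + 6 = -18/23.
For Player 2: with q = P(L), equating T's and B's payoffs gives −10q + 4 = 13q − 7 ⇒ q = 11/23.

-18/23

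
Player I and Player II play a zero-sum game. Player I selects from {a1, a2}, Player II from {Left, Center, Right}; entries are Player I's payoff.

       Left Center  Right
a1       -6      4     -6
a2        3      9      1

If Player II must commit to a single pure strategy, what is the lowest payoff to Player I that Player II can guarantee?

1

Column maxima: Left → 3, Center → 9, Right → 1.
The smallest of these is 1.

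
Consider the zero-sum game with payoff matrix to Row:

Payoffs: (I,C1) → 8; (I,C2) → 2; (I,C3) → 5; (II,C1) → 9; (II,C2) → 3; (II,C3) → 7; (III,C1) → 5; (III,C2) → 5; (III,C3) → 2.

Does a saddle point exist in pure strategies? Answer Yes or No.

Row minima: I → 2, II → 3, III → 2; maximin = 3.
Column maxima: C1 → 9, C2 → 5, C3 → 7; minimax = 5.
3 ≠ 5, so no pure-strategy equilibrium exists.

No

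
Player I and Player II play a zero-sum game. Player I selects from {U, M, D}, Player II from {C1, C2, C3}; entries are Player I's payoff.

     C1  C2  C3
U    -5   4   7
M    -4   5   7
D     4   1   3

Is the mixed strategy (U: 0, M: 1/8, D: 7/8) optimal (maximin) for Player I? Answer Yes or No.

Against C1 this mix gives (1/8)·(-4) + (7/8)·4 = 3.
Against C2 this mix gives (1/8)·5 + (7/8)·1 = 3/2.
Against C3 this mix gives (1/8)·7 + (7/8)·3 = 7/2.
Player II will play C2, holding Player I to 3/2. Shifting weight toward the row that does better against C2 would raise this floor (the equalizing mix achieves 2 against both C2 and C1), so the proposed strategy is not optimal.

No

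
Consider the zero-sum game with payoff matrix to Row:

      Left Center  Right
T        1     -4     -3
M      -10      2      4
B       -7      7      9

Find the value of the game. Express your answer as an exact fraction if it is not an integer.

Row minima: T → -4, M → -10, B → -7; maximin = -4.
Column maxima: Left → 1, Center → 7, Right → 9; minimax = 1.
-4 ≠ 1, so there is no saddle point; optimal play is mixed.
M is strictly dominated by B, so Row never plays it.
Right is strictly dominated by Center (it gives Row strictly more in every row), so Column never plays it.
On the remaining 2×2 (T, B vs Left, Center):
Let Row play T with probability p. Expected payoff against Left: 1p + (-7)(1−p) = 8p − 7; against Center: (-4)p + 7(1−p) = −11p + 7.
Setting these equal: 8p − 7 = −11p + 7 ⇒ 19p = 14 ⇒ p = 14/19, and the value is (8)·(14/19) − 7 = -21/19.
For Column: with q = P(Left), equating T's and B's payoffs gives 5q − 4 = −14q + 7 ⇒ q = 11/19.

-21/19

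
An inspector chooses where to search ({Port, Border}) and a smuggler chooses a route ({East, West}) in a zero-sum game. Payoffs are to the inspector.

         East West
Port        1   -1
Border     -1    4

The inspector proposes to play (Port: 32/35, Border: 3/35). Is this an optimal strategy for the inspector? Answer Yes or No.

Against East this mix gives (32/35)·1 + (3/35)·(-1) = 29/35.
Against West this mix gives (32/35)·(-1) + (3/35)·4 = -4/7.
The smuggler will play West, holding the inspector to -4/7. Shifting weight toward the row that does better against West would raise this floor (the equalizing mix achieves 3/7 against both West and East), so the proposed strategy is not optimal.

No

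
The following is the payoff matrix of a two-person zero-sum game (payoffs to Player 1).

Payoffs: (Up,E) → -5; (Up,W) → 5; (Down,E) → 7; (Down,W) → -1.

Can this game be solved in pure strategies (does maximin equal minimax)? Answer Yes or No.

Row minima: Up → -5, Down → -1; maximin = -1.
Column maxima: E → 7, W → 5; minimax = 5.
-1 ≠ 5, so no pure-strategy equilibrium exists.

No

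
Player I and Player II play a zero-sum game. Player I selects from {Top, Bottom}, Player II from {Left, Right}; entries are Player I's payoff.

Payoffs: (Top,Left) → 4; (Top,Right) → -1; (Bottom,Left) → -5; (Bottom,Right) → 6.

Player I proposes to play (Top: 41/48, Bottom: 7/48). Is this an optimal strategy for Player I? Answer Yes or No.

Against Left this mix gives (41/48)·4 + (7/48)·(-5) = 43/16.
Against Right this mix gives (41/48)·(-1) + (7/48)·6 = 1/48.
Player II will play Right, holding Player I to 1/48. Shifting weight toward the row that does better against Right would raise this floor (the equalizing mix achieves 19/16 against both Right and Left), so the proposed strategy is not optimal.

No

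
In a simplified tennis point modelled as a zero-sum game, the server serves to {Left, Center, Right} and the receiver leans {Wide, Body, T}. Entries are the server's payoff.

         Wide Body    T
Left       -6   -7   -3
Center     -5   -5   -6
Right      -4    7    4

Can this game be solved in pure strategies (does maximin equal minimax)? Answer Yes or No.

Row minima: Left → -7, Center → -6, Right → -4; maximin = -4.
Column maxima: Wide → -4, Body → 7, T → 4; minimax = -4.
maximin = minimax = -4, so a saddle point exists.

Yes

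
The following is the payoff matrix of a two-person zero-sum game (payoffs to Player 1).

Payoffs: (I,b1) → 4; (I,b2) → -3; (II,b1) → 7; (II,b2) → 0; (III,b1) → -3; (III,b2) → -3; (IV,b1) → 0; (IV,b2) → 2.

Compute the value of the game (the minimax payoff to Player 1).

Row minima: I → -3, II → 0, III → -3, IV → 0; maximin = 0.
Column maxima: b1 → 7, b2 → 2; minimax = 2.
0 ≠ 2, so there is no saddle point; optimal play is mixed.
I is strictly dominated by II, so Player 1 never plays it.
III is strictly dominated by II, so Player 1 never plays it.
On the remaining 2×2 (II, IV vs b1, b2):
Let Player 1 play II with probability p. Expected payoff against b1: 7p + 0(1−p) = 7p; against b2: 0p + 2(1−p) = −2p + 2.
Setting these equal: 7p = −2p + 2 ⇒ 9p = 2 ⇒ p = 2/9, and the value is (7)·(2/9) = 14/9.
For Player 2: with q = P(b1), equating II's and IV's payoffs gives 7q = −2q + 2 ⇒ q = 2/9.

14/9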